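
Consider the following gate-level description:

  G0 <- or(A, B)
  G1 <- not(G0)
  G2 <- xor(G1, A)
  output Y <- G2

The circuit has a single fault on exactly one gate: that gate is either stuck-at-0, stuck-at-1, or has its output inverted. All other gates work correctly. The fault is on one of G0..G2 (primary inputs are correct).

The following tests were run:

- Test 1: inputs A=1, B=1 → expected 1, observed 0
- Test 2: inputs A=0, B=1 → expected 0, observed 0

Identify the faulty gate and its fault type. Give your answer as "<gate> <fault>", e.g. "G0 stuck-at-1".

G2 stuck-at-0

Fault-free values for test 1 (A=1, B=1): G0=1, G1=0, G2=1, giving Y=1. Observed 0.
Test 1: faults giving observed 0 are {G0 stuck-at-0, G0 inverted output, G1 stuck-at-1, G1 inverted output, G2 stuck-at-0, G2 inverted output}.
Test 2 (A=0, B=1): fault-free G0=1, G1=0, G2=0 → 0; observed 0. Eliminates G0 stuck-at-0, G0 inverted output, G1 stuck-at-1, G1 inverted output, G2 inverted output.
Only G2 stuck-at-0 is consistent with every test.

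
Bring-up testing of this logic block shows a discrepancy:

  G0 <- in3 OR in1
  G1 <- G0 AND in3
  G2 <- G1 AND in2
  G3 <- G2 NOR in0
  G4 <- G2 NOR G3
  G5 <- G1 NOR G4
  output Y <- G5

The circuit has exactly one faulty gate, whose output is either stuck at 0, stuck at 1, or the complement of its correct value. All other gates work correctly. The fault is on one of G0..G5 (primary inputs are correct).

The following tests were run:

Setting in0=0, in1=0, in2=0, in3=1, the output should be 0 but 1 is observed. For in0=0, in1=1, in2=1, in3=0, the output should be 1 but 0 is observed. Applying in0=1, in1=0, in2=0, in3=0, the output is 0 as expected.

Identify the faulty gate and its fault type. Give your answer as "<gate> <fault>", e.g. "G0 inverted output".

Fault-free values for test 1 (in0=0, in1=0, in2=0, in3=1): G0=1, G1=1, G2=0, G3=1, G4=0, G5=0, giving Y=0. Observed 1.
Test 1: faults giving observed 1 are {G0 stuck-at-0, G0 inverted output, G1 stuck-at-0, G1 inverted output, G5 stuck-at-1, G5 inverted output}.
Test 2 (in0=0, in1=1, in2=1, in3=0): fault-free G0=1, G1=0, G2=0, G3=1, G4=0, G5=1 → 1; observed 0. Eliminates G0 stuck-at-0, G0 inverted output, G1 stuck-at-0, G5 stuck-at-1.
Test 3 (in0=1, in1=0, in2=0, in3=0): fault-free G0=0, G1=0, G2=0, G3=0, G4=1, G5=0 → 0; observed 0. Eliminates G5 inverted output.
Only G1 inverted output is consistent with every test.

G1 inverted output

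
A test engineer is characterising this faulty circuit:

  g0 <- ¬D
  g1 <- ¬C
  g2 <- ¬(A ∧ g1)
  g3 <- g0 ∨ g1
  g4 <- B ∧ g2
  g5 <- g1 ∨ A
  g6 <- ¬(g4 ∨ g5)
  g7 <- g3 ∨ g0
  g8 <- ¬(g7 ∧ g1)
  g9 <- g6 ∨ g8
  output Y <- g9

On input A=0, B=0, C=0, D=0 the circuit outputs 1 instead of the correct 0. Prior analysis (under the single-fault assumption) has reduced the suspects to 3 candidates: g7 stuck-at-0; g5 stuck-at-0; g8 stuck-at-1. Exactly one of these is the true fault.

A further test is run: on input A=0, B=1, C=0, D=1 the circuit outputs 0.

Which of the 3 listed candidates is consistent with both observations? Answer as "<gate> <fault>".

Evaluate each candidate on input A=0, B=1, C=0, D=1:
  g7 stuck-at-0: g0=0, g1=1, g2=1, g3=1, g4=1, g5=1, g6=0, g7=0 [stuck-at-0], g8=1, g9=1 → 1 — eliminated
  g5 stuck-at-0: g0=0, g1=1, g2=1, g3=1, g4=1, g5=0 [stuck-at-0], g6=0, g7=1, g8=0, g9=0 → 0 — matches
  g8 stuck-at-1: g0=0, g1=1, g2=1, g3=1, g4=1, g5=1, g6=0, g7=1, g8=1 [stuck-at-1], g9=1 → 1 — eliminated
Only g5 stuck-at-0 reproduces the observed 0.

g5 stuck-at-0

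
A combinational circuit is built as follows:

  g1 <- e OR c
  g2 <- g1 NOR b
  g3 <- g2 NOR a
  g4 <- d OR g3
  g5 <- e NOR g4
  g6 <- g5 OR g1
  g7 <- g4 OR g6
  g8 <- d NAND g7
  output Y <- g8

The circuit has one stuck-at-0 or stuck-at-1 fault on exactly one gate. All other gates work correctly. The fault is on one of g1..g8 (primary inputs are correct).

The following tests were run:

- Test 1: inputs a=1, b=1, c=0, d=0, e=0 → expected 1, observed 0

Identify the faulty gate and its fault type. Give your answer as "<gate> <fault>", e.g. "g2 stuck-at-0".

g8 stuck-at-0

Fault-free values for test 1 (a=1, b=1, c=0, d=0, e=0): g1=0, g2=0, g3=0, g4=0, g5=1, g6=1, g7=1, g8=1, giving Y=1. Observed 0.
Test 1: faults giving observed 0 are {g8 stuck-at-0}.
Only g8 stuck-at-0 is consistent with every test.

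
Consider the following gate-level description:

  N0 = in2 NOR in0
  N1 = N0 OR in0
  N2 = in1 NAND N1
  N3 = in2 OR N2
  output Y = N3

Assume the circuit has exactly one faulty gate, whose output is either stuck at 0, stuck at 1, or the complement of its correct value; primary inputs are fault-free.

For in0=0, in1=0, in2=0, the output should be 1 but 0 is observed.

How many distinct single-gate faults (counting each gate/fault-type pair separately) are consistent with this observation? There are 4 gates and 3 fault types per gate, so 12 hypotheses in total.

4

Fault-free: N0=1, N1=1, N2=1, N3=1 → 1. Observed 0.
  N0 stuck-at-0: output 1 ✗
  N0 stuck-at-1: output 1 ✗
  N0 inverted output: output 1 ✗
  N1 stuck-at-0: output 1 ✗
  N1 stuck-at-1: output 1 ✗
  N1 inverted output: output 1 ✗
  N2 stuck-at-0: output 0 ✓
  N2 stuck-at-1: output 1 ✗
  N2 inverted output: output 0 ✓
  N3 stuck-at-0: output 0 ✓
  N3 stuck-at-1: output 1 ✗
  N3 inverted output: output 0 ✓
Consistent faults: {N2 stuck-at-0, N2 inverted output, N3 stuck-at-0, N3 inverted output} — 4 in all.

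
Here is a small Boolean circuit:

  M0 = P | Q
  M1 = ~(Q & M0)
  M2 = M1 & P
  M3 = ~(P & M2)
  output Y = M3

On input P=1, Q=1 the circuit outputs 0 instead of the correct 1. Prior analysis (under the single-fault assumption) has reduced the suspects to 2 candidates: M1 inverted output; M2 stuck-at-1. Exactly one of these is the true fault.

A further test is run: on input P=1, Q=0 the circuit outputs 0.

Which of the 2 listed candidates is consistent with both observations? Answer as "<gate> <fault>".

M2 stuck-at-1

Evaluate each candidate on input P=1, Q=0:
  M1 inverted output: M0=1, M1=0 [inverted output], M2=0, M3=1 → 1 — eliminated
  M2 stuck-at-1: M0=1, M1=1, M2=1 [stuck-at-1], M3=0 → 0 — matches
Only M2 stuck-at-1 reproduces the observed 0.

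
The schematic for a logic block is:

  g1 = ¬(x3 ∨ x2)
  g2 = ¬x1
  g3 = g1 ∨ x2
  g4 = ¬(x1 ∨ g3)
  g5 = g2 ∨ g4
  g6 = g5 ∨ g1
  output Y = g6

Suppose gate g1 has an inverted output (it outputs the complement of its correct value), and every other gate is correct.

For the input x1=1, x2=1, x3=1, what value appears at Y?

Propagate with g1 forced: g1=1 [inverted output], g2=0, g3=1, g4=0, g5=0, g6=1.
So Y = 1. (Without the fault it would be 0.)

1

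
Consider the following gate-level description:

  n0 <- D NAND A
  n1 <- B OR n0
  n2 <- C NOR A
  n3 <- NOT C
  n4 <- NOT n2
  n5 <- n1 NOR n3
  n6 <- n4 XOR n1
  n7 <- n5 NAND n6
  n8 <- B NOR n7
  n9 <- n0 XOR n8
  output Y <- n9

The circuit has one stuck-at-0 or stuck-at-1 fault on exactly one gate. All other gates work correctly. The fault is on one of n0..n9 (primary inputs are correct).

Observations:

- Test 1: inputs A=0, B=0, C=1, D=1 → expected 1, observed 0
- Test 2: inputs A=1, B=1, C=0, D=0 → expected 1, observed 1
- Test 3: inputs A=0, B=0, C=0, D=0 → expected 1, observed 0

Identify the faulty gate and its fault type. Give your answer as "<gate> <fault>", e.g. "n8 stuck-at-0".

n7 stuck-at-0

Fault-free values for test 1 (A=0, B=0, C=1, D=1): n0=1, n1=1, n2=0, n3=0, n4=1, n5=0, n6=0, n7=1, n8=0, n9=1, giving Y=1. Observed 0.
Test 1: faults giving observed 0 are {n1 stuck-at-0, n7 stuck-at-0, n8 stuck-at-1, n9 stuck-at-0}.
Test 2 (A=1, B=1, C=0, D=0): fault-free n0=1, n1=1, n2=0, n3=1, n4=1, n5=0, n6=0, n7=1, n8=0, n9=1 → 1; observed 1. Eliminates n8 stuck-at-1, n9 stuck-at-0.
Test 3 (A=0, B=0, C=0, D=0): fault-free n0=1, n1=1, n2=1, n3=1, n4=0, n5=0, n6=1, n7=1, n8=0, n9=1 → 1; observed 0. Eliminates n1 stuck-at-0.
Only n7 stuck-at-0 is consistent with every test.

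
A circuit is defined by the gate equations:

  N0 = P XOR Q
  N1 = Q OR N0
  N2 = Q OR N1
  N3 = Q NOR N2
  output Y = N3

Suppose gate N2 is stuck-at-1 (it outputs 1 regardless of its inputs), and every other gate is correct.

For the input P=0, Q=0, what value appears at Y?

Propagate with N2 forced: N0=0, N1=0, N2=1 [stuck-at-1], N3=0.
So Y = 0. (Without the fault it would be 1.)

0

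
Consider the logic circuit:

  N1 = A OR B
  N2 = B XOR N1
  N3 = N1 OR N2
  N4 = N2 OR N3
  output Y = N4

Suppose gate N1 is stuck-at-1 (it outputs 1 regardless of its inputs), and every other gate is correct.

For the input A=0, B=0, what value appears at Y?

Propagate with N1 forced: N1=1 [stuck-at-1], N2=1, N3=1, N4=1.
So Y = 1. (Without the fault it would be 0.)

1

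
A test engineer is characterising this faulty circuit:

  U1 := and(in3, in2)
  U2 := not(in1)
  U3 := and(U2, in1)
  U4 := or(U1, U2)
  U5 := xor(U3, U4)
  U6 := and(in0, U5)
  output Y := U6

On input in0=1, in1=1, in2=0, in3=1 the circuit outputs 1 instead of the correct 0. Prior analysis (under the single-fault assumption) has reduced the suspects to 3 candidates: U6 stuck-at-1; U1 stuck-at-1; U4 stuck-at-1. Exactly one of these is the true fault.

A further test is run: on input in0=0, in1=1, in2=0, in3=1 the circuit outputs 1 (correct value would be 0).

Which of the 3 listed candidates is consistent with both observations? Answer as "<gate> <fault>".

U6 stuck-at-1

Evaluate each candidate on input in0=0, in1=1, in2=0, in3=1:
  U6 stuck-at-1: U1=0, U2=0, U3=0, U4=0, U5=0, U6=1 [stuck-at-1] → 1 — matches
  U1 stuck-at-1: U1=1 [stuck-at-1], U2=0, U3=0, U4=1, U5=1, U6=0 → 0 — eliminated
  U4 stuck-at-1: U1=0, U2=0, U3=0, U4=1 [stuck-at-1], U5=1, U6=0 → 0 — eliminated
Only U6 stuck-at-1 reproduces the observed 1.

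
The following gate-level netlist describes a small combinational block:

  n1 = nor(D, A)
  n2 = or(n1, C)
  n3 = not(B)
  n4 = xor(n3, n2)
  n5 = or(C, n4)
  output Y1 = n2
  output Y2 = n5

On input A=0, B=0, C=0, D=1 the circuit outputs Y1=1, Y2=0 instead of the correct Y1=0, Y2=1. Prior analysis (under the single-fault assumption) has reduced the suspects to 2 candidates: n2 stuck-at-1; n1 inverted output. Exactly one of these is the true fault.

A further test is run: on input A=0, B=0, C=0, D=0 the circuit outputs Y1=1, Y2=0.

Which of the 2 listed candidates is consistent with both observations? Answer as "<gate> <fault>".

n2 stuck-at-1

Evaluate each candidate on input A=0, B=0, C=0, D=0:
  n2 stuck-at-1: n1=1, n2=1 [stuck-at-1], n3=1, n4=0, n5=0 → Y1=1, Y2=0 — matches
  n1 inverted output: n1=0 [inverted output], n2=0, n3=1, n4=1, n5=1 → Y1=0, Y2=1 — eliminated
Only n2 stuck-at-1 reproduces the observed Y1=1, Y2=0.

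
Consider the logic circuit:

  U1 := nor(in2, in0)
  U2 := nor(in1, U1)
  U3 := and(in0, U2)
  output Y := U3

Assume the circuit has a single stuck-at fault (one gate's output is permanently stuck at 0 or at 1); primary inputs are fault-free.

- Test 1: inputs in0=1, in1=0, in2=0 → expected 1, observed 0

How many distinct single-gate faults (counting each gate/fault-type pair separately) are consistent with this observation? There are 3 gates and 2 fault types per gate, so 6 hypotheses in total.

Fault-free: U1=0, U2=1, U3=1 → 1. Observed 0.
  U1 stuck-at-0: output 1 ✗
  U1 stuck-at-1: output 0 ✓
  U2 stuck-at-0: output 0 ✓
  U2 stuck-at-1: output 1 ✗
  U3 stuck-at-0: output 0 ✓
  U3 stuck-at-1: output 1 ✗
Consistent faults: {U1 stuck-at-1, U2 stuck-at-0, U3 stuck-at-0} — 3 in all.

3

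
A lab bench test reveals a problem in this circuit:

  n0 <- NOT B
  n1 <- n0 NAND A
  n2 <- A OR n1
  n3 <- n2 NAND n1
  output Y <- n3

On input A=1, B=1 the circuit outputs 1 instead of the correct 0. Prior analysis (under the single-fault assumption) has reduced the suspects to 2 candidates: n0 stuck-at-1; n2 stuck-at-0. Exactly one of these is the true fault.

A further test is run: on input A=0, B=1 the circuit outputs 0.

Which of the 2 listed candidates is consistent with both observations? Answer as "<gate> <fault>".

Evaluate each candidate on input A=0, B=1:
  n0 stuck-at-1: n0=1 [stuck-at-1], n1=1, n2=1, n3=0 → 0 — matches
  n2 stuck-at-0: n0=0, n1=1, n2=0 [stuck-at-0], n3=1 → 1 — eliminated
Only n0 stuck-at-1 reproduces the observed 0.

n0 stuck-at-1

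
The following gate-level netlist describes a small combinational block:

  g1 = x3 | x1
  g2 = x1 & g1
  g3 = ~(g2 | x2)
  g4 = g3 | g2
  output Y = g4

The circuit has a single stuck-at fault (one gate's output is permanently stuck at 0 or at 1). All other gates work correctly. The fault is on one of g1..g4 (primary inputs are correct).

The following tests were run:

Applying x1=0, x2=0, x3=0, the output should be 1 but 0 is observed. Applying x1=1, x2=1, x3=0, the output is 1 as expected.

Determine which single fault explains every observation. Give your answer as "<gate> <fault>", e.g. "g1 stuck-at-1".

Fault-free values for test 1 (x1=0, x2=0, x3=0): g1=0, g2=0, g3=1, g4=1, giving Y=1. Observed 0.
Test 1: faults giving observed 0 are {g3 stuck-at-0, g4 stuck-at-0}.
Test 2 (x1=1, x2=1, x3=0): fault-free g1=1, g2=1, g3=0, g4=1 → 1; observed 1. Eliminates g4 stuck-at-0.
Only g3 stuck-at-0 is consistent with every test.

g3 stuck-at-0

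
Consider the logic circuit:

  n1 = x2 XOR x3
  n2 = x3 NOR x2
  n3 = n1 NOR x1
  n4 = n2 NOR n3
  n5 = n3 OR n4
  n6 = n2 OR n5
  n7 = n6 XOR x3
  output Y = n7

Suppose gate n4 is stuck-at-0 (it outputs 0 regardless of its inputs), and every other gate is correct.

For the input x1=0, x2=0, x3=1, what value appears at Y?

Propagate with n4 forced: n1=1, n2=0, n3=0, n4=0 [stuck-at-0], n5=0, n6=0, n7=1.
So Y = 1. (Without the fault it would be 0.)

1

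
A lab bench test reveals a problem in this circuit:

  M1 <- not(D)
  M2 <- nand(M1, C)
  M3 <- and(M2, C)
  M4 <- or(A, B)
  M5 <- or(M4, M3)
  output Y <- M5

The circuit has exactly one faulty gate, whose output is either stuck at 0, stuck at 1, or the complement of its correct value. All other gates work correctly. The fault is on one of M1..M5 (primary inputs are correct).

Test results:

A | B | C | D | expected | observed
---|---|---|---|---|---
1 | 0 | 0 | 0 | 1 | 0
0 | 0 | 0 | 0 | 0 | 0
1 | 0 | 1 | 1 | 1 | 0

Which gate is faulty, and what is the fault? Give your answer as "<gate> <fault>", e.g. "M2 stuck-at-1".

Fault-free values for test 1 (A=1, B=0, C=0, D=0): M1=1, M2=1, M3=0, M4=1, M5=1, giving Y=1. Observed 0.
Test 1: faults giving observed 0 are {M4 stuck-at-0, M4 inverted output, M5 stuck-at-0, M5 inverted output}.
Test 2 (A=0, B=0, C=0, D=0): fault-free M1=1, M2=1, M3=0, M4=0, M5=0 → 0; observed 0. Eliminates M4 inverted output, M5 inverted output.
Test 3 (A=1, B=0, C=1, D=1): fault-free M1=0, M2=1, M3=1, M4=1, M5=1 → 1; observed 0. Eliminates M4 stuck-at-0.
Only M5 stuck-at-0 is consistent with every test.

M5 stuck-at-0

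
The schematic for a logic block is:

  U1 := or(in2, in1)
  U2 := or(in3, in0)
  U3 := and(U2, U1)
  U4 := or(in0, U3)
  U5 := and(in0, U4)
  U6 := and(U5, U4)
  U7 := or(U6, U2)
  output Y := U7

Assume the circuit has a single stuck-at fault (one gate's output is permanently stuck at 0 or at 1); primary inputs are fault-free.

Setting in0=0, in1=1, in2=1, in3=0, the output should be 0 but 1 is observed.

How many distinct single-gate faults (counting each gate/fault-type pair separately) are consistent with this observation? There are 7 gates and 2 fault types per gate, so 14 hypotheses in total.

Fault-free: U1=1, U2=0, U3=0, U4=0, U5=0, U6=0, U7=0 → 0. Observed 1.
  U1 stuck-at-0: output 0 ✗
  U1 stuck-at-1: output 0 ✗
  U2 stuck-at-0: output 0 ✗
  U2 stuck-at-1: output 1 ✓
  U3 stuck-at-0: output 0 ✗
  U3 stuck-at-1: output 0 ✗
  U4 stuck-at-0: output 0 ✗
  U4 stuck-at-1: output 0 ✗
  U5 stuck-at-0: output 0 ✗
  U5 stuck-at-1: output 0 ✗
  U6 stuck-at-0: output 0 ✗
  U6 stuck-at-1: output 1 ✓
  U7 stuck-at-0: output 0 ✗
  U7 stuck-at-1: output 1 ✓
Consistent faults: {U2 stuck-at-1, U6 stuck-at-1, U7 stuck-at-1} — 3 in all.

3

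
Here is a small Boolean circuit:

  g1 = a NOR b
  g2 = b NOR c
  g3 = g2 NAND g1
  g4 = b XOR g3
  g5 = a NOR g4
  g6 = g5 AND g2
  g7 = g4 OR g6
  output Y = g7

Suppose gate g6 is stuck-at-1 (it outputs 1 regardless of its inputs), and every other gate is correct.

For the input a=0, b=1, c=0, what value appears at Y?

Propagate with g6 forced: g1=0, g2=0, g3=1, g4=0, g5=1, g6=1 [stuck-at-1], g7=1.
So Y = 1. (Without the fault it would be 0.)

1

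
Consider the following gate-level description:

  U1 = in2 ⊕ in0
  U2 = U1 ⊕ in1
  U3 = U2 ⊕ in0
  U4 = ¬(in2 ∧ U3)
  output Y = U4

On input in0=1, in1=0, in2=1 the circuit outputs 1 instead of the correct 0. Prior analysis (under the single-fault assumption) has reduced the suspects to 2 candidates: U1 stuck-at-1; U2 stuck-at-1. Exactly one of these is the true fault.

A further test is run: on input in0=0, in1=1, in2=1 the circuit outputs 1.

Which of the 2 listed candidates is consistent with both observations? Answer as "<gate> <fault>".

Evaluate each candidate on input in0=0, in1=1, in2=1:
  U1 stuck-at-1: U1=1 [stuck-at-1], U2=0, U3=0, U4=1 → 1 — matches
  U2 stuck-at-1: U1=1, U2=1 [stuck-at-1], U3=1, U4=0 → 0 — eliminated
Only U1 stuck-at-1 reproduces the observed 1.

U1 stuck-at-1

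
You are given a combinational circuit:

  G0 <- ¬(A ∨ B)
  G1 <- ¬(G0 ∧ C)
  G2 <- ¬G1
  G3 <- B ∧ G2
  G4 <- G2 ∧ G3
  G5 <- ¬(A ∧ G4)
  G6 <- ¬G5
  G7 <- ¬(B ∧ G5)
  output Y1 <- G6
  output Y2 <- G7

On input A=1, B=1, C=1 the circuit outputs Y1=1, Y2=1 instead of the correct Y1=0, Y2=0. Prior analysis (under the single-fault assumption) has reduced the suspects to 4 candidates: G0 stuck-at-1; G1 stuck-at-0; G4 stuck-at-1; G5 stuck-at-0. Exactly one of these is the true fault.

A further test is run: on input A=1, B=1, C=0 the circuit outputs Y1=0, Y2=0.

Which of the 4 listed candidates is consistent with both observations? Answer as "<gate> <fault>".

G0 stuck-at-1

Evaluate each candidate on input A=1, B=1, C=0:
  G0 stuck-at-1: G0=1 [stuck-at-1], G1=1, G2=0, G3=0, G4=0, G5=1, G6=0, G7=0 → Y1=0, Y2=0 — matches
  G1 stuck-at-0: G0=0, G1=0 [stuck-at-0], G2=1, G3=1, G4=1, G5=0, G6=1, G7=1 → Y1=1, Y2=1 — eliminated
  G4 stuck-at-1: G0=0, G1=1, G2=0, G3=0, G4=1 [stuck-at-1], G5=0, G6=1, G7=1 → Y1=1, Y2=1 — eliminated
  G5 stuck-at-0: G0=0, G1=1, G2=0, G3=0, G4=0, G5=0 [stuck-at-0], G6=1, G7=1 → Y1=1, Y2=1 — eliminated
Only G0 stuck-at-1 reproduces the observed Y1=0, Y2=0.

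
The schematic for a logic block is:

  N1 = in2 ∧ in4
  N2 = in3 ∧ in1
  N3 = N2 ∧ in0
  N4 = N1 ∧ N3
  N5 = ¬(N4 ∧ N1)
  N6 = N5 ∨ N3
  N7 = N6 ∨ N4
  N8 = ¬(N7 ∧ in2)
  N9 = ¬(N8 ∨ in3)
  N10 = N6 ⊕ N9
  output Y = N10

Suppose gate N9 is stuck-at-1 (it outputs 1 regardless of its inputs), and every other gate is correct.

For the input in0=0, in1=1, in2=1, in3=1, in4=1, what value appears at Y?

0

Propagate with N9 forced: N1=1, N2=1, N3=0, N4=0, N5=1, N6=1, N7=1, N8=0, N9=1 [stuck-at-1], N10=0.
So Y = 0. (Without the fault it would be 1.)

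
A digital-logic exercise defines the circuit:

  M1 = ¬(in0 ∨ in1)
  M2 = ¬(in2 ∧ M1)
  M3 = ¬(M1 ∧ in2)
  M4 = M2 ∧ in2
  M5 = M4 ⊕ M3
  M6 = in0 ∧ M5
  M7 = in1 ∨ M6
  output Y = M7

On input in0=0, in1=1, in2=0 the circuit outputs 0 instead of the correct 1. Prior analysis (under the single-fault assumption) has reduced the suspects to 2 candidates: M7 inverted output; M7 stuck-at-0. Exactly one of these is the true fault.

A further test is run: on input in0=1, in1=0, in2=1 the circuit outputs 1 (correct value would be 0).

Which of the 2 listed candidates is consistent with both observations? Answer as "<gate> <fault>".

Evaluate each candidate on input in0=1, in1=0, in2=1:
  M7 inverted output: M1=0, M2=1, M3=1, M4=1, M5=0, M6=0, M7=1 [inverted output] → 1 — matches
  M7 stuck-at-0: M1=0, M2=1, M3=1, M4=1, M5=0, M6=0, M7=0 [stuck-at-0] → 0 — eliminated
Only M7 inverted output reproduces the observed 1.

M7 inverted output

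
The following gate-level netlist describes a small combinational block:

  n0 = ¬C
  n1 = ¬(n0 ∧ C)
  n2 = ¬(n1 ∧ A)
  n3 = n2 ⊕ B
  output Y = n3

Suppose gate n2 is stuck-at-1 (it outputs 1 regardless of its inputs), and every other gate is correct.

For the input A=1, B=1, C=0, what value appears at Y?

0

Propagate with n2 forced: n0=1, n1=1, n2=1 [stuck-at-1], n3=0.
So Y = 0. (Without the fault it would be 1.)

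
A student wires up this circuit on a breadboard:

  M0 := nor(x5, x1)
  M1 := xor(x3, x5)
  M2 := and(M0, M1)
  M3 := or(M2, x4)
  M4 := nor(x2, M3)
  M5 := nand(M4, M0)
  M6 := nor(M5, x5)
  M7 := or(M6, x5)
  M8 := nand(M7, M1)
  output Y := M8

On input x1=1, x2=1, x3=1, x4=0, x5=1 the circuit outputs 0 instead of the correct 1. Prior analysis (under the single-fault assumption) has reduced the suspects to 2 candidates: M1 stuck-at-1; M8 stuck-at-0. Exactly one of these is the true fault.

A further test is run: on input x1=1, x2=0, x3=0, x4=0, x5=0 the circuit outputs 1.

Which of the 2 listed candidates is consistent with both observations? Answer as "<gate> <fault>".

Evaluate each candidate on input x1=1, x2=0, x3=0, x4=0, x5=0:
  M1 stuck-at-1: M0=0, M1=1 [stuck-at-1], M2=0, M3=0, M4=1, M5=1, M6=0, M7=0, M8=1 → 1 — matches
  M8 stuck-at-0: M0=0, M1=0, M2=0, M3=0, M4=1, M5=1, M6=0, M7=0, M8=0 [stuck-at-0] → 0 — eliminated
Only M1 stuck-at-1 reproduces the observed 1.

M1 stuck-at-1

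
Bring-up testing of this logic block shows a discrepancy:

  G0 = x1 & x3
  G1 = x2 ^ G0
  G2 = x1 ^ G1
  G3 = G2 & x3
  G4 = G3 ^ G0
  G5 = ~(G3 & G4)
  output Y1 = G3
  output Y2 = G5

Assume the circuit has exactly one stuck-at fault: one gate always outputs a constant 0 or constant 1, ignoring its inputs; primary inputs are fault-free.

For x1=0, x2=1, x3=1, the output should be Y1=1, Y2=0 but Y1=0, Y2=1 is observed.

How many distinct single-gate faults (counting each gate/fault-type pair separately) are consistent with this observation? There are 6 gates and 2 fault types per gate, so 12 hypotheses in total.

Fault-free: G0=0, G1=1, G2=1, G3=1, G4=1, G5=0 → Y1=1, Y2=0. Observed Y1=0, Y2=1.
  G0 stuck-at-0: output Y1=1, Y2=0 ✗
  G0 stuck-at-1: output Y1=0, Y2=1 ✓
  G1 stuck-at-0: output Y1=0, Y2=1 ✓
  G1 stuck-at-1: output Y1=1, Y2=0 ✗
  G2 stuck-at-0: output Y1=0, Y2=1 ✓
  G2 stuck-at-1: output Y1=1, Y2=0 ✗
  G3 stuck-at-0: output Y1=0, Y2=1 ✓
  G3 stuck-at-1: output Y1=1, Y2=0 ✗
  G4 stuck-at-0: output Y1=1, Y2=1 ✗
  G4 stuck-at-1: output Y1=1, Y2=0 ✗
  G5 stuck-at-0: output Y1=1, Y2=0 ✗
  G5 stuck-at-1: output Y1=1, Y2=1 ✗
Consistent faults: {G0 stuck-at-1, G1 stuck-at-0, G2 stuck-at-0, G3 stuck-at-0} — 4 in all.

4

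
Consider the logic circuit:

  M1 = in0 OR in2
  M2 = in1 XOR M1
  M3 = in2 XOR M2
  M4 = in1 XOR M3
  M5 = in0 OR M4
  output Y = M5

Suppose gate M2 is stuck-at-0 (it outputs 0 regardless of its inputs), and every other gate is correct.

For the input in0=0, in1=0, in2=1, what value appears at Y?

Propagate with M2 forced: M1=1, M2=0 [stuck-at-0], M3=1, M4=1, M5=1.
So Y = 1. (Without the fault it would be 0.)

1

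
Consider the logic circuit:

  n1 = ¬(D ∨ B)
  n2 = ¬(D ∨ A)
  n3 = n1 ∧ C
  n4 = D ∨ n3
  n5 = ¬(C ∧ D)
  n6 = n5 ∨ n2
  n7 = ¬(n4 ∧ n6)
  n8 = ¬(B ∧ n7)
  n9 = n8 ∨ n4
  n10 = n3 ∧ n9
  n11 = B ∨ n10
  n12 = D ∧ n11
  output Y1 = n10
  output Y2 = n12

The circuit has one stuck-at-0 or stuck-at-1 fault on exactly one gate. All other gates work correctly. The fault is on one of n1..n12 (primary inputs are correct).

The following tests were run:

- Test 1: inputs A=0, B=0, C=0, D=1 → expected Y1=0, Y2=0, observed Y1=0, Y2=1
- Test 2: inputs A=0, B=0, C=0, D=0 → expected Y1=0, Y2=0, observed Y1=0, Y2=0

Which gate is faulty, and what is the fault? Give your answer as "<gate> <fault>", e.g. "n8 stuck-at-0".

Fault-free values for test 1 (A=0, B=0, C=0, D=1): n1=0, n2=0, n3=0, n4=1, n5=1, n6=1, n7=0, n8=1, n9=1, n10=0, n11=0, n12=0, giving Y1=0, Y2=0. Observed Y1=0, Y2=1.
Test 1: faults giving observed Y1=0, Y2=1 are {n11 stuck-at-1, n12 stuck-at-1}.
Test 2 (A=0, B=0, C=0, D=0): fault-free n1=1, n2=1, n3=0, n4=0, n5=1, n6=1, n7=1, n8=1, n9=1, n10=0, n11=0, n12=0 → Y1=0, Y2=0; observed Y1=0, Y2=0. Eliminates n12 stuck-at-1.
Only n11 stuck-at-1 is consistent with every test.

n11 stuck-at-1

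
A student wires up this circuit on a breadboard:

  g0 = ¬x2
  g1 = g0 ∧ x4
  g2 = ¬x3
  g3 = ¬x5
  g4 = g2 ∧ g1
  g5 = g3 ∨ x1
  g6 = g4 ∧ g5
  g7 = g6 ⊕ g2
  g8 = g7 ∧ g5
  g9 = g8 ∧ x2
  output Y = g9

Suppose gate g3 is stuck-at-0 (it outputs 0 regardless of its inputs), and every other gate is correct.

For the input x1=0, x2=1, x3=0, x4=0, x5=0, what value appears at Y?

Propagate with g3 forced: g0=0, g1=0, g2=1, g3=0 [stuck-at-0], g4=0, g5=0, g6=0, g7=1, g8=0, g9=0.
So Y = 0. (Without the fault it would be 1.)

0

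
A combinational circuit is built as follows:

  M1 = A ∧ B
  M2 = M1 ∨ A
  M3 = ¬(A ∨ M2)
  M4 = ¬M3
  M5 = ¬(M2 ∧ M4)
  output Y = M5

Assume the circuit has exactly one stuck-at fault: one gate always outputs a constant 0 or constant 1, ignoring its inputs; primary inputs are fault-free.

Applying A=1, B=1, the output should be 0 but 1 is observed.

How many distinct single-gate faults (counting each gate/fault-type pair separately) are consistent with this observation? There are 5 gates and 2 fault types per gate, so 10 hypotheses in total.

Fault-free: M1=1, M2=1, M3=0, M4=1, M5=0 → 0. Observed 1.
  M1 stuck-at-0: output 0 ✗
  M1 stuck-at-1: output 0 ✗
  M2 stuck-at-0: output 1 ✓
  M2 stuck-at-1: output 0 ✗
  M3 stuck-at-0: output 0 ✗
  M3 stuck-at-1: output 1 ✓
  M4 stuck-at-0: output 1 ✓
  M4 stuck-at-1: output 0 ✗
  M5 stuck-at-0: output 0 ✗
  M5 stuck-at-1: output 1 ✓
Consistent faults: {M2 stuck-at-0, M3 stuck-at-1, M4 stuck-at-0, M5 stuck-at-1} — 4 in all.

4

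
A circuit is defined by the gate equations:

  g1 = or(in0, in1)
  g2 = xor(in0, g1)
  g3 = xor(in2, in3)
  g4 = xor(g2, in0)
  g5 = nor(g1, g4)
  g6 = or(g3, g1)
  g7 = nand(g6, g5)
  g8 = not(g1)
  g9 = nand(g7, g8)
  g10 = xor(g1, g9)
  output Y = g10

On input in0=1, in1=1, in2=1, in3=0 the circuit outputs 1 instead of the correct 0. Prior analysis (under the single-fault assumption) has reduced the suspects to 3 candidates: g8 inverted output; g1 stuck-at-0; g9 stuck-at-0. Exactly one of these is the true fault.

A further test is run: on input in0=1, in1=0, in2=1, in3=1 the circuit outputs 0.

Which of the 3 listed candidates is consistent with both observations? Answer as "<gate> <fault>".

g1 stuck-at-0

Evaluate each candidate on input in0=1, in1=0, in2=1, in3=1:
  g8 inverted output: g1=1, g2=0, g3=0, g4=1, g5=0, g6=1, g7=1, g8=1 [inverted output], g9=0, g10=1 → 1 — eliminated
  g1 stuck-at-0: g1=0 [stuck-at-0], g2=1, g3=0, g4=0, g5=1, g6=0, g7=1, g8=1, g9=0, g10=0 → 0 — matches
  g9 stuck-at-0: g1=1, g2=0, g3=0, g4=1, g5=0, g6=1, g7=1, g8=0, g9=0 [stuck-at-0], g10=1 → 1 — eliminated
Only g1 stuck-at-0 reproduces the observed 0.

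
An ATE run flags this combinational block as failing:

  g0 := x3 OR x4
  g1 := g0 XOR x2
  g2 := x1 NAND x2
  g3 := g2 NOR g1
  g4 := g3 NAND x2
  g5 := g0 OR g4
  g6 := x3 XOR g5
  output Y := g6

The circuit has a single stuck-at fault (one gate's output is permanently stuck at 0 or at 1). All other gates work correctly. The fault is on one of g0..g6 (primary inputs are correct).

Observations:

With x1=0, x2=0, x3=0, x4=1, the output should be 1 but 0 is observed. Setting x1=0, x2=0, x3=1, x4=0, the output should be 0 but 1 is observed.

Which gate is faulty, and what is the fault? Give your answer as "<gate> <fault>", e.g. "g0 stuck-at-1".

Fault-free values for test 1 (x1=0, x2=0, x3=0, x4=1): g0=1, g1=1, g2=1, g3=0, g4=1, g5=1, g6=1, giving Y=1. Observed 0.
Test 1: faults giving observed 0 are {g5 stuck-at-0, g6 stuck-at-0}.
Test 2 (x1=0, x2=0, x3=1, x4=0): fault-free g0=1, g1=1, g2=1, g3=0, g4=1, g5=1, g6=0 → 0; observed 1. Eliminates g6 stuck-at-0.
Only g5 stuck-at-0 is consistent with every test.

g5 stuck-at-0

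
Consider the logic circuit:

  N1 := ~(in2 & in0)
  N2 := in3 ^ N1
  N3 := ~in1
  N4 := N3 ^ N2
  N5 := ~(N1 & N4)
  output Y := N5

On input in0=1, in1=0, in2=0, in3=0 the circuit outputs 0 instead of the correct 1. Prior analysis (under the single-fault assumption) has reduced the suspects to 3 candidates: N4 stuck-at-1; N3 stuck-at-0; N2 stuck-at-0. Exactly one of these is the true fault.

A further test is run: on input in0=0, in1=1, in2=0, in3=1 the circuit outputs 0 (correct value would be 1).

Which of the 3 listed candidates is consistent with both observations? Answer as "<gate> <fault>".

Evaluate each candidate on input in0=0, in1=1, in2=0, in3=1:
  N4 stuck-at-1: N1=1, N2=0, N3=0, N4=1 [stuck-at-1], N5=0 → 0 — matches
  N3 stuck-at-0: N1=1, N2=0, N3=0 [stuck-at-0], N4=0, N5=1 → 1 — eliminated
  N2 stuck-at-0: N1=1, N2=0 [stuck-at-0], N3=0, N4=0, N5=1 → 1 — eliminated
Only N4 stuck-at-1 reproduces the observed 0.

N4 stuck-at-1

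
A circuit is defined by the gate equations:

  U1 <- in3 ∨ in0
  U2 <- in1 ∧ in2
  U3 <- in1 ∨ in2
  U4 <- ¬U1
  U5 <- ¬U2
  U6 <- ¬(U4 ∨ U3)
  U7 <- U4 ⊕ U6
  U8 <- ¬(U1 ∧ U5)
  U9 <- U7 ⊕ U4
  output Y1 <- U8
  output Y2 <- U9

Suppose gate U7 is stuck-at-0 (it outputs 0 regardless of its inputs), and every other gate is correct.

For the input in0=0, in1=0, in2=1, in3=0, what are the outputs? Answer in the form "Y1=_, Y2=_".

Propagate with U7 forced: U1=0, U2=0, U3=1, U4=1, U5=1, U6=0, U7=0 [stuck-at-0], U8=1, U9=1.
So the outputs are Y1=1, Y2=1. (Without the fault they would be Y1=1, Y2=0.)

Y1=1, Y2=1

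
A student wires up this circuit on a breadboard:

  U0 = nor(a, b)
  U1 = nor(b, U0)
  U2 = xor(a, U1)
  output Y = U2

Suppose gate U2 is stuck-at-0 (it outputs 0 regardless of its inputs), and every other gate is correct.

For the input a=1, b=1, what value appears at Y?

0

Propagate with U2 forced: U0=0, U1=0, U2=0 [stuck-at-0].
So Y = 0. (Without the fault it would be 1.)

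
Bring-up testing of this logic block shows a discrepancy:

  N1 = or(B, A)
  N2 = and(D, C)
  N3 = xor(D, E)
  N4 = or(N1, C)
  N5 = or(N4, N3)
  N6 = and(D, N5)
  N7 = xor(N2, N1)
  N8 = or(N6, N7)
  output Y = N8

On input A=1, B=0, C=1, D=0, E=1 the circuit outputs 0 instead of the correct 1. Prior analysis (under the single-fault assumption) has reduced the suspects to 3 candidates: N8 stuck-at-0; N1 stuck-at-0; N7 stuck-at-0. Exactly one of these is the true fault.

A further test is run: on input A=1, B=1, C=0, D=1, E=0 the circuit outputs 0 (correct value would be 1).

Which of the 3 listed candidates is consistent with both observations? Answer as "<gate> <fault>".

Evaluate each candidate on input A=1, B=1, C=0, D=1, E=0:
  N8 stuck-at-0: N1=1, N2=0, N3=1, N4=1, N5=1, N6=1, N7=1, N8=0 [stuck-at-0] → 0 — matches
  N1 stuck-at-0: N1=0 [stuck-at-0], N2=0, N3=1, N4=0, N5=1, N6=1, N7=0, N8=1 → 1 — eliminated
  N7 stuck-at-0: N1=1, N2=0, N3=1, N4=1, N5=1, N6=1, N7=0 [stuck-at-0], N8=1 → 1 — eliminated
Only N8 stuck-at-0 reproduces the observed 0.

N8 stuck-at-0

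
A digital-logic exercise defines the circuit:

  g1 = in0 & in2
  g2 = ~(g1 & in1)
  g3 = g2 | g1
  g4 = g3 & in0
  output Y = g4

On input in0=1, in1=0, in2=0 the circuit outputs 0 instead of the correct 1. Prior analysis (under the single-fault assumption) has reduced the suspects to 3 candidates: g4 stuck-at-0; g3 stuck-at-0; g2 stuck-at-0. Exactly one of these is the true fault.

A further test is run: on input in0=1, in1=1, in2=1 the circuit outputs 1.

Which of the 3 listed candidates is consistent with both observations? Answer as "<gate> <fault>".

g2 stuck-at-0

Evaluate each candidate on input in0=1, in1=1, in2=1:
  g4 stuck-at-0: g1=1, g2=0, g3=1, g4=0 [stuck-at-0] → 0 — eliminated
  g3 stuck-at-0: g1=1, g2=0, g3=0 [stuck-at-0], g4=0 → 0 — eliminated
  g2 stuck-at-0: g1=1, g2=0 [stuck-at-0], g3=1, g4=1 → 1 — matches
Only g2 stuck-at-0 reproduces the observed 1.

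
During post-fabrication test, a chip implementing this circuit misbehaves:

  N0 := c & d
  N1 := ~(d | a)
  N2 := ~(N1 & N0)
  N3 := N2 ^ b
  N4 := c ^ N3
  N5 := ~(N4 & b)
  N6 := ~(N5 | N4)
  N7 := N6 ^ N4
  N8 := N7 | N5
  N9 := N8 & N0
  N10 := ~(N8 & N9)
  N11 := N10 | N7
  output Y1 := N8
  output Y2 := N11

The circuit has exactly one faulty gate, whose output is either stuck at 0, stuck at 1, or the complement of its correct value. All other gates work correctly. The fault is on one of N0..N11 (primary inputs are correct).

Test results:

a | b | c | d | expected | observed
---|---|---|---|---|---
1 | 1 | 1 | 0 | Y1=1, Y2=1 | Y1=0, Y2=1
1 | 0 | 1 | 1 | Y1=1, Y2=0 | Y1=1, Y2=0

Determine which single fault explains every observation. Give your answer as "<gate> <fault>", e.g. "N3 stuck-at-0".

Fault-free values for test 1 (a=1, b=1, c=1, d=0): N0=0, N1=0, N2=1, N3=0, N4=1, N5=0, N6=0, N7=1, N8=1, N9=0, N10=1, N11=1, giving Y1=1, Y2=1. Observed Y1=0, Y2=1.
Test 1: faults giving observed Y1=0, Y2=1 are {N6 stuck-at-1, N6 inverted output, N7 stuck-at-0, N7 inverted output, N8 stuck-at-0, N8 inverted output}.
Test 2 (a=1, b=0, c=1, d=1): fault-free N0=1, N1=0, N2=1, N3=1, N4=0, N5=1, N6=0, N7=0, N8=1, N9=1, N10=0, N11=0 → Y1=1, Y2=0; observed Y1=1, Y2=0. Eliminates N6 stuck-at-1, N6 inverted output, N7 inverted output, N8 stuck-at-0, N8 inverted output.
Only N7 stuck-at-0 is consistent with every test.

N7 stuck-at-0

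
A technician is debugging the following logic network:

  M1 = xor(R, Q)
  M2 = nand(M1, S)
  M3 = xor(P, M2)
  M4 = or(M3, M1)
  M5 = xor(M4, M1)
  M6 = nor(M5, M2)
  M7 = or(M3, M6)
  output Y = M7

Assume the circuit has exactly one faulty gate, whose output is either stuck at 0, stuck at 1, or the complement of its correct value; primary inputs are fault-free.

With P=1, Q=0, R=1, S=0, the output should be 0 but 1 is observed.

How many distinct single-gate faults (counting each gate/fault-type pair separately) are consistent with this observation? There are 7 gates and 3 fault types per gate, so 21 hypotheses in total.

Fault-free: M1=1, M2=1, M3=0, M4=1, M5=0, M6=0, M7=0 → 0. Observed 1.
  M1: none of the 3 fault types match ✗
  M2: stuck-at-0, inverted output ✓; others ✗
  M3: stuck-at-1, inverted output ✓; others ✗
  M4: none of the 3 fault types match ✗
  M5: none of the 3 fault types match ✗
  M6: stuck-at-1, inverted output ✓; others ✗
  M7: stuck-at-1, inverted output ✓; others ✗
Consistent faults: {M2 stuck-at-0, M2 inverted output, M3 stuck-at-1, M3 inverted output, M6 stuck-at-1, M6 inverted output, M7 stuck-at-1, M7 inverted output} — 8 in all.

8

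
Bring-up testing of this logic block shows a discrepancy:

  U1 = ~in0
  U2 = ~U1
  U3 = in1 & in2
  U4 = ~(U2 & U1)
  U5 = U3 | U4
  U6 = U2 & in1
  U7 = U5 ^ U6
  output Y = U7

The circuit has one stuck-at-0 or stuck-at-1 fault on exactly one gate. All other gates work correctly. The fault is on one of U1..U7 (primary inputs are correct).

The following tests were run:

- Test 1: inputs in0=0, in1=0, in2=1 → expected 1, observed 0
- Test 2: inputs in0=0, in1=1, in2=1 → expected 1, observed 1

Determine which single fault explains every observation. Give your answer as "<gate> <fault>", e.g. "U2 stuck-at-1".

Fault-free values for test 1 (in0=0, in1=0, in2=1): U1=1, U2=0, U3=0, U4=1, U5=1, U6=0, U7=1, giving Y=1. Observed 0.
Test 1: faults giving observed 0 are {U2 stuck-at-1, U4 stuck-at-0, U5 stuck-at-0, U6 stuck-at-1, U7 stuck-at-0}.
Test 2 (in0=0, in1=1, in2=1): fault-free U1=1, U2=0, U3=1, U4=1, U5=1, U6=0, U7=1 → 1; observed 1. Eliminates U2 stuck-at-1, U5 stuck-at-0, U6 stuck-at-1, U7 stuck-at-0.
Only U4 stuck-at-0 is consistent with every test.

U4 stuck-at-0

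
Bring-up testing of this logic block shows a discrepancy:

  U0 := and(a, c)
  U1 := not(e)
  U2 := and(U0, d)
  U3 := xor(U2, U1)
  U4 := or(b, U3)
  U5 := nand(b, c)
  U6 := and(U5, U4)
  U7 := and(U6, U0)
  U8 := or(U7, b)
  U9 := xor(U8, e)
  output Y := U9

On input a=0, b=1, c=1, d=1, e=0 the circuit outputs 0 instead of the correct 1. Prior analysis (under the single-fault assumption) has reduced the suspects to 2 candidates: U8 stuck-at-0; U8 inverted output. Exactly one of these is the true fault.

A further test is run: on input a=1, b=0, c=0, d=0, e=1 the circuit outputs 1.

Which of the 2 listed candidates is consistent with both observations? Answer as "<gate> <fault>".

Evaluate each candidate on input a=1, b=0, c=0, d=0, e=1:
  U8 stuck-at-0: U0=0, U1=0, U2=0, U3=0, U4=0, U5=1, U6=0, U7=0, U8=0 [stuck-at-0], U9=1 → 1 — matches
  U8 inverted output: U0=0, U1=0, U2=0, U3=0, U4=0, U5=1, U6=0, U7=0, U8=1 [inverted output], U9=0 → 0 — eliminated
Only U8 stuck-at-0 reproduces the observed 1.

U8 stuck-at-0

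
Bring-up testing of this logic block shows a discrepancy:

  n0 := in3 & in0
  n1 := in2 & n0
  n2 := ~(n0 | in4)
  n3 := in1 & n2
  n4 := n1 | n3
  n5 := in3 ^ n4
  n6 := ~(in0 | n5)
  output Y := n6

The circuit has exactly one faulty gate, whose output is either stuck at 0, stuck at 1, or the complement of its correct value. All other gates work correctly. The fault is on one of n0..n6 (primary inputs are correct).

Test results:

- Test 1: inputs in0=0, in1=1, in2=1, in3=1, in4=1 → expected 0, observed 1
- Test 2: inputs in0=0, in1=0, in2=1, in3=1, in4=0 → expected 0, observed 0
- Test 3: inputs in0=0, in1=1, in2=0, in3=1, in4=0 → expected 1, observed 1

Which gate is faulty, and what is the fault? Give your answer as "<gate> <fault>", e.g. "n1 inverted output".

Fault-free values for test 1 (in0=0, in1=1, in2=1, in3=1, in4=1): n0=0, n1=0, n2=0, n3=0, n4=0, n5=1, n6=0, giving Y=0. Observed 1.
Test 1: faults giving observed 1 are {n0 stuck-at-1, n0 inverted output, n1 stuck-at-1, n1 inverted output, n2 stuck-at-1, n2 inverted output, n3 stuck-at-1, n3 inverted output, n4 stuck-at-1, n4 inverted output, n5 stuck-at-0, n5 inverted output, n6 stuck-at-1, n6 inverted output}.
Test 2 (in0=0, in1=0, in2=1, in3=1, in4=0): fault-free n0=0, n1=0, n2=1, n3=0, n4=0, n5=1, n6=0 → 0; observed 0. Eliminates n0 stuck-at-1, n0 inverted output, n1 stuck-at-1, n1 inverted output, n3 stuck-at-1, n3 inverted output, n4 stuck-at-1, n4 inverted output, n5 stuck-at-0, n5 inverted output, n6 stuck-at-1, n6 inverted output.
Test 3 (in0=0, in1=1, in2=0, in3=1, in4=0): fault-free n0=0, n1=0, n2=1, n3=1, n4=1, n5=0, n6=1 → 1; observed 1. Eliminates n2 inverted output.
Only n2 stuck-at-1 is consistent with every test.

n2 stuck-at-1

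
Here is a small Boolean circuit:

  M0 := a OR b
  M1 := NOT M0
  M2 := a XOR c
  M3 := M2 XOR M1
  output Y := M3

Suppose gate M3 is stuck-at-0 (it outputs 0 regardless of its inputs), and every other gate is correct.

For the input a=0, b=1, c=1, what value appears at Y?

Propagate with M3 forced: M0=1, M1=0, M2=1, M3=0 [stuck-at-0].
So Y = 0. (Without the fault it would be 1.)

0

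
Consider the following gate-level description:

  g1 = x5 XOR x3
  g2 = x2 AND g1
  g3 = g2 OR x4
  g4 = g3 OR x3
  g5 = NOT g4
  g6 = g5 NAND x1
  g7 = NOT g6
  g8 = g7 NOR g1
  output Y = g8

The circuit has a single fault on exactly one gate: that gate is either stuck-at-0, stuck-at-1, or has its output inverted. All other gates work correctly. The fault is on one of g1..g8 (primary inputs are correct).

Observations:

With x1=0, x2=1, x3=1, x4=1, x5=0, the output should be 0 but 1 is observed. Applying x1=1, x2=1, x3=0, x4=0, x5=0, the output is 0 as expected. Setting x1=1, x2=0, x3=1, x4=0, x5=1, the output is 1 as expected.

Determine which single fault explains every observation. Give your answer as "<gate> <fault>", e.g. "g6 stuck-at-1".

g1 stuck-at-0

Fault-free values for test 1 (x1=0, x2=1, x3=1, x4=1, x5=0): g1=1, g2=1, g3=1, g4=1, g5=0, g6=1, g7=0, g8=0, giving Y=0. Observed 1.
Test 1: faults giving observed 1 are {g1 stuck-at-0, g1 inverted output, g8 stuck-at-1, g8 inverted output}.
Test 2 (x1=1, x2=1, x3=0, x4=0, x5=0): fault-free g1=0, g2=0, g3=0, g4=0, g5=1, g6=0, g7=1, g8=0 → 0; observed 0. Eliminates g8 stuck-at-1, g8 inverted output.
Test 3 (x1=1, x2=0, x3=1, x4=0, x5=1): fault-free g1=0, g2=0, g3=0, g4=1, g5=0, g6=1, g7=0, g8=1 → 1; observed 1. Eliminates g1 inverted output.
Only g1 stuck-at-0 is consistent with every test.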